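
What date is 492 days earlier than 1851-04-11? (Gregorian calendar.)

December 5, 1849

−365 (one year) → Apr 11, 1850 (127 left).
−11 → Mar 31, 1850 (end of Mar, 31 days; 116 left).
−31 → Feb 28, 1850 (end of Feb, 28 days; 85 left).
−28 → Jan 31, 1850 (end of Jan, 31 days; 57 left).
−31 → Dec 31, 1849 (end of Dec, 31 days; 26 left).
−26 → Dec 5, 1849.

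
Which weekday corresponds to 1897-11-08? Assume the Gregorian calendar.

Monday

Doomsday rule: the anchor day for the 1800s is Friday. For year 97: 97÷12 = 8 r 1, and 1÷4 = 0, so 8+1+0 = 9.
Friday + 9 ≡ Sunday — that's 1897's doomsday.
In November the doomsday date is Nov 7.
Nov 8 is 1 day after Nov 7; 1 mod 7 = 1, so Sunday + 1 = Monday.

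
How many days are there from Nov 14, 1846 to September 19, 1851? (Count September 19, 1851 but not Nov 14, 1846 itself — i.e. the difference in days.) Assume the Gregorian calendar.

Nov 14, 1846 → Nov 14, 1847: 365 days.
Nov 14, 1847 → Nov 14, 1848: 366 days (Feb 29, 1848 is in that span).
Nov 14, 1848 → Nov 14, 1849: 365 days.
Nov 14, 1849 → Nov 14, 1850: 365 days.
Nov 14, 1850 → Dec 14, 1850: 30 days (November has 30).
Dec 14, 1850 → Jan 14, 1851: 31 days (December has 31).
Jan 14, 1851 → Feb 14, 1851: 31 days (January has 31).
Feb 14, 1851 → Mar 14, 1851: 28 days (February has 28).
Mar 14, 1851 → Apr 14, 1851: 31 days (March has 31).
Apr 14, 1851 → May 14, 1851: 30 days (April has 30).
May 14, 1851 → Jun 14, 1851: 31 days (May has 31).
Jun 14, 1851 → Jul 14, 1851: 30 days (June has 30).
Jul 14, 1851 → Aug 14, 1851: 31 days (July has 31).
Aug 14, 1851 → Sep 14, 1851: 31 days (August has 31).
Sep 14, 1851 → Sep 19, 1851: 5 days.
Total: 1770 days.

1770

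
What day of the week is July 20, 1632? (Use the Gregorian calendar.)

Doomsday rule: the anchor day for the 1600s is Tuesday. For year 32: 32÷12 = 2 r 8, and 8÷4 = 2, so 2+8+2 = 12.
Tuesday + 12 ≡ Sunday — that's 1632's doomsday.
In July the doomsday date is Jul 11.
Jul 20 is 9 days after Jul 11; 9 mod 7 = 2, so Sunday + 2 = Tuesday.

Tuesday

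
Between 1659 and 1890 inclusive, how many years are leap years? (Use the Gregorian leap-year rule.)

56

Multiples of 4 in [1659,1890]: 58.
Of those, multiples of 100: 2 (not leap unless ÷400).
Multiples of 400: 0.
Leap years = 58 − 2 + 0 = 56.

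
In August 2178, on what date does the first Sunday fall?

August 1, 2178 is a Saturday.
The first Sunday is therefore August 2 (1 days later).

August 2, 2178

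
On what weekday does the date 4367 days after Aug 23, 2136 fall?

First find the weekday of Aug 23, 2136. Doomsday rule: the anchor day for the 2100s is Sunday. For year 36: 36÷12 = 3 r 0, and 0÷4 = 0, so 3+0+0 = 3.
Sunday + 3 ≡ Wednesday — that's 2136's doomsday.
In August the doomsday date is Aug 8.
Aug 23 is 15 days after Aug 8; 15 mod 7 = 1, so Wednesday + 1 = Thursday.
4367 mod 7 = 6, so 4367 days after a Thursday is Thursday + 6 = Wednesday.

Wednesday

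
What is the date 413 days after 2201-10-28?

+365 (one year) → Oct 28, 2202 (48 left).
Oct has 31 days: +4 → Nov 1, 2202 (44 left).
Nov has 30 days: +30 → Dec 1, 2202 (14 left).
+14 → Dec 15, 2202.

December 15, 2202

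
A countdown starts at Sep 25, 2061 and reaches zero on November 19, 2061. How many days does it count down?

Sep 25, 2061 → Oct 25, 2061: 30 days (September has 30).
Oct 25, 2061 → Nov 19, 2061: 25 days.
Total: 55 days.

55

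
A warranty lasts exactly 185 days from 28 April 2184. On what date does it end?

October 30, 2184

Apr has 30 days: +3 → May 1, 2184 (182 left).
May has 31 days: +31 → Jun 1, 2184 (151 left).
Jun has 30 days: +30 → Jul 1, 2184 (121 left).
Jul has 31 days: +31 → Aug 1, 2184 (90 left).
Aug has 31 days: +31 → Sep 1, 2184 (59 left).
Sep has 30 days: +30 → Oct 1, 2184 (29 left).
+29 → Oct 30, 2184.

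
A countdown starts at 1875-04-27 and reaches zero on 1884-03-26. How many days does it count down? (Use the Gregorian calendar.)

3256

Apr 27, 1875 → Apr 27, 1876: 366 days (Feb 29, 1876 is in that span).
Apr 27, 1876 → Apr 27, 1877: 365 days.
Apr 27, 1877 → Apr 27, 1878: 365 days.
Apr 27, 1878 → Apr 27, 1879: 365 days.
Apr 27, 1879 → Apr 27, 1880: 366 days (Feb 29, 1880 is in that span).
Apr 27, 1880 → Apr 27, 1881: 365 days.
Apr 27, 1881 → Apr 27, 1882: 365 days.
Apr 27, 1882 → Apr 27, 1883: 365 days.
Apr 27, 1883 → May 27, 1883: 30 days (April has 30).
May 27, 1883 → Jun 27, 1883: 31 days (May has 31).
Jun 27, 1883 → Jul 27, 1883: 30 days (June has 30).
Jul 27, 1883 → Aug 27, 1883: 31 days (July has 31).
Aug 27, 1883 → Sep 27, 1883: 31 days (August has 31).
Sep 27, 1883 → Oct 27, 1883: 30 days (September has 30).
Oct 27, 1883 → Nov 27, 1883: 31 days (October has 31).
Nov 27, 1883 → Dec 27, 1883: 30 days (November has 30).
Dec 27, 1883 → Jan 27, 1884: 31 days (December has 31).
Jan 27, 1884 → Feb 27, 1884: 31 days (January has 31).
Feb 27, 1884 → Mar 26, 1884: 28 days.
Total: 3256 days.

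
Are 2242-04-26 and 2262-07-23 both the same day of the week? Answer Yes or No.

No

From Apr 26, 2242 to Jul 23, 2262 is 7393 days.
7393 mod 7 = 1, so they are different weekdays.
(Apr 26, 2242 is a Tuesday; Jul 23, 2262 is a Wednesday.)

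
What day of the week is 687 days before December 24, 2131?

Sunday

First find the weekday of Dec 24, 2131. Doomsday rule: the anchor day for the 2100s is Sunday. For year 31: 31÷12 = 2 r 7, and 7÷4 = 1, so 2+7+1 = 10.
Sunday + 10 ≡ Wednesday — that's 2131's doomsday.
In December the doomsday date is Dec 12.
Dec 24 is 12 days after Dec 12; 12 mod 7 = 5, so Wednesday + 5 = Monday.
687 mod 7 = 1, so 687 days before a Monday is Monday − 1 = Sunday.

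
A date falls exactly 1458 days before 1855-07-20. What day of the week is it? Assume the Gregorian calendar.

Wednesday

Jul 20, 1855 is a Friday.
1458 mod 7 = 2, so 1458 days before a Friday is Friday − 2 = Wednesday.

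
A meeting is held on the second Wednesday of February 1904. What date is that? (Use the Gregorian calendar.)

February 10, 1904

February 1, 1904 is a Monday.
The first Wednesday is therefore February 3 (2 days later).
The second Wednesday is 3 + 1×7 = February 10.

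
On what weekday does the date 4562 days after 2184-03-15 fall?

Saturday

Mar 15, 2184 is a Monday.
4562 mod 7 = 5, so 4562 days after a Monday is Monday + 5 = Saturday.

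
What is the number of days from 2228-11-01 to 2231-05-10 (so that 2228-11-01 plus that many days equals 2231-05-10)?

920

Nov 1, 2228 → Nov 1, 2229: 365 days.
Nov 1, 2229 → Nov 1, 2230: 365 days.
Nov 1, 2230 → Dec 1, 2230: 30 days (November has 30).
Dec 1, 2230 → Jan 1, 2231: 31 days (December has 31).
Jan 1, 2231 → Feb 1, 2231: 31 days (January has 31).
Feb 1, 2231 → Mar 1, 2231: 28 days (February has 28).
Mar 1, 2231 → Apr 1, 2231: 31 days (March has 31).
Apr 1, 2231 → May 1, 2231: 30 days (April has 30).
May 1, 2231 → May 10, 2231: 9 days.
Total: 920 days.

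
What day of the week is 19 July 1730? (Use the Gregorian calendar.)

Doomsday rule: the anchor day for the 1700s is Sunday. For year 30: 30÷12 = 2 r 6, and 6÷4 = 1, so 2+6+1 = 9.
Sunday + 9 ≡ Tuesday — that's 1730's doomsday.
In July the doomsday date is Jul 11.
Jul 19 is 8 days after Jul 11; 8 mod 7 = 1, so Tuesday + 1 = Wednesday.

Wednesday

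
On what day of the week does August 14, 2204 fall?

Tuesday

Doomsday rule: the anchor day for the 2200s is Friday. For year 04: 4÷12 = 0 r 4, and 4÷4 = 1, so 0+4+1 = 5.
Friday + 5 ≡ Wednesday — that's 2204's doomsday.
In August the doomsday date is Aug 8.
Aug 14 is 6 days after Aug 8; 6 mod 7 = 6, so Wednesday + 6 = Tuesday.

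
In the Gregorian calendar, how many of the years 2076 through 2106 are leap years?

Multiples of 4 in [2076,2106]: 8.
Of those, multiples of 100: 1 (not leap unless ÷400).
Multiples of 400: 0.
Leap years = 8 − 1 + 0 = 7.

7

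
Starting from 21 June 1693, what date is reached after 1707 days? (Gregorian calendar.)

February 22, 1698

+365 (one year) → Jun 21, 1694 (1342 left).
+365 (one year) → Jun 21, 1695 (977 left).
+366 (one year; includes Feb 29, 1696) → Jun 21, 1696 (611 left).
+365 (one year) → Jun 21, 1697 (246 left).
Jun has 30 days: +10 → Jul 1, 1697 (236 left).
Jul has 31 days: +31 → Aug 1, 1697 (205 left).
Aug has 31 days: +31 → Sep 1, 1697 (174 left).
Sep has 30 days: +30 → Oct 1, 1697 (144 left).
Oct has 31 days: +31 → Nov 1, 1697 (113 left).
Nov has 30 days: +30 → Dec 1, 1697 (83 left).
Dec has 31 days: +31 → Jan 1, 1698 (52 left).
Jan has 31 days: +31 → Feb 1, 1698 (21 left).
+21 → Feb 22, 1698.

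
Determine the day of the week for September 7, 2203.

Wednesday

Doomsday rule: the anchor day for the 2200s is Friday. For year 03: 3÷12 = 0 r 3, and 3÷4 = 0, so 0+3+0 = 3.
Friday + 3 ≡ Monday — that's 2203's doomsday.
In September the doomsday date is Sep 5.
Sep 7 is 2 days after Sep 5; 2 mod 7 = 2, so Monday + 2 = Wednesday.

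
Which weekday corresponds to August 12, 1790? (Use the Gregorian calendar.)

Doomsday rule: the anchor day for the 1700s is Sunday. For year 90: 90÷12 = 7 r 6, and 6÷4 = 1, so 7+6+1 = 14.
Sunday + 14 ≡ Sunday — that's 1790's doomsday.
In August the doomsday date is Aug 8.
Aug 12 is 4 days after Aug 8; 4 mod 7 = 4, so Sunday + 4 = Thursday.

Thursday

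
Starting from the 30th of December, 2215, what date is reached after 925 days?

+366 (one year; includes Feb 29, 2216) → Dec 30, 2216 (559 left).
+365 (one year) → Dec 30, 2217 (194 left).
Dec has 31 days: +2 → Jan 1, 2218 (192 left).
Jan has 31 days: +31 → Feb 1, 2218 (161 left).
Feb has 28 days: +28 → Mar 1, 2218 (133 left).
Mar has 31 days: +31 → Apr 1, 2218 (102 left).
Apr has 30 days: +30 → May 1, 2218 (72 left).
May has 31 days: +31 → Jun 1, 2218 (41 left).
Jun has 30 days: +30 → Jul 1, 2218 (11 left).
+11 → Jul 12, 2218.

July 12, 2218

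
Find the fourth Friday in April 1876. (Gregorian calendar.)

April 1, 1876 is a Saturday.
The first Friday is therefore April 7 (6 days later).
The fourth Friday is 7 + 3×7 = April 28.

April 28, 1876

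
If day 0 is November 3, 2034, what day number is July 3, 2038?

1338

Nov 3, 2034 → Nov 3, 2035: 365 days.
Nov 3, 2035 → Nov 3, 2036: 366 days (Feb 29, 2036 is in that span).
Nov 3, 2036 → Nov 3, 2037: 365 days.
Nov 3, 2037 → Dec 3, 2037: 30 days (November has 30).
Dec 3, 2037 → Jan 3, 2038: 31 days (December has 31).
Jan 3, 2038 → Feb 3, 2038: 31 days (January has 31).
Feb 3, 2038 → Mar 3, 2038: 28 days (February has 28).
Mar 3, 2038 → Apr 3, 2038: 31 days (March has 31).
Apr 3, 2038 → May 3, 2038: 30 days (April has 30).
May 3, 2038 → Jun 3, 2038: 31 days (May has 31).
Jun 3, 2038 → Jul 3, 2038: 30 days.
Total: 1338 days.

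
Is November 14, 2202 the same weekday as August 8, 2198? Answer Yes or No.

From Aug 8, 2198 to Nov 14, 2202 is 1558 days.
1558 mod 7 = 4, so they are different weekdays.
(Aug 8, 2198 is a Wednesday; Nov 14, 2202 is a Sunday.)

No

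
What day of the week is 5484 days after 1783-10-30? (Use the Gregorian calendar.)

Sunday

First find the weekday of Oct 30, 1783. Doomsday rule: the anchor day for the 1700s is Sunday. For year 83: 83÷12 = 6 r 11, and 11÷4 = 2, so 6+11+2 = 19.
Sunday + 19 ≡ Friday — that's 1783's doomsday.
In October the doomsday date is Oct 10.
Oct 30 is 20 days after Oct 10; 20 mod 7 = 6, so Friday + 6 = Thursday.
5484 mod 7 = 3, so 5484 days after a Thursday is Thursday + 3 = Sunday.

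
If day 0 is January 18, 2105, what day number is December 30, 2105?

346

Jan 18, 2105 → Feb 18, 2105: 31 days (January has 31).
Feb 18, 2105 → Mar 18, 2105: 28 days (February has 28).
Mar 18, 2105 → Apr 18, 2105: 31 days (March has 31).
Apr 18, 2105 → May 18, 2105: 30 days (April has 30).
May 18, 2105 → Jun 18, 2105: 31 days (May has 31).
Jun 18, 2105 → Jul 18, 2105: 30 days (June has 30).
Jul 18, 2105 → Aug 18, 2105: 31 days (July has 31).
Aug 18, 2105 → Sep 18, 2105: 31 days (August has 31).
Sep 18, 2105 → Oct 18, 2105: 30 days (September has 30).
Oct 18, 2105 → Nov 18, 2105: 31 days (October has 31).
Nov 18, 2105 → Dec 18, 2105: 30 days (November has 30).
Dec 18, 2105 → Dec 30, 2105: 12 days.
Total: 346 days.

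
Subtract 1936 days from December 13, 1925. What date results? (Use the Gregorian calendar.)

−365 (one year) → Dec 13, 1924 (1571 left).
−366 (one year; includes Feb 29, 1924) → Dec 13, 1923 (1205 left).
−365 (one year) → Dec 13, 1922 (840 left).
−365 (one year) → Dec 13, 1921 (475 left).
−365 (one year) → Dec 13, 1920 (110 left).
−13 → Nov 30, 1920 (end of Nov, 30 days; 97 left).
−30 → Oct 31, 1920 (end of Oct, 31 days; 67 left).
−31 → Sep 30, 1920 (end of Sep, 30 days; 36 left).
−30 → Aug 31, 1920 (end of Aug, 31 days; 6 left).
−6 → Aug 25, 1920.

August 25, 1920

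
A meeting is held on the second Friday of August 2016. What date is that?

August 12, 2016

August 1, 2016 is a Monday.
The first Friday is therefore August 5 (4 days later).
The second Friday is 5 + 1×7 = August 12.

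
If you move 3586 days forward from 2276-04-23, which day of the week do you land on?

Tuesday

First find the weekday of Apr 23, 2276. Doomsday rule: the anchor day for the 2200s is Friday. For year 76: 76÷12 = 6 r 4, and 4÷4 = 1, so 6+4+1 = 11.
Friday + 11 ≡ Tuesday — that's 2276's doomsday.
In April the doomsday date is Apr 4.
Apr 23 is 19 days after Apr 4; 19 mod 7 = 5, so Tuesday + 5 = Sunday.
3586 mod 7 = 2, so 3586 days after a Sunday is Sunday + 2 = Tuesday.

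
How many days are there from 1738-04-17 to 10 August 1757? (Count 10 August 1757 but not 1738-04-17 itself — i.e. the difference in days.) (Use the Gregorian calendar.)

7055

Apr 17, 1738 → Apr 17, 1739: 365 days.
Apr 17, 1739 → Apr 17, 1740: 366 days (Feb 29, 1740 is in that span).
Apr 17, 1740 → Apr 17, 1741: 365 days.
Apr 17, 1741 → Apr 17, 1742: 365 days.
Apr 17, 1742 → Apr 17, 1743: 365 days.
Apr 17, 1743 → Apr 17, 1744: 366 days (Feb 29, 1744 is in that span).
Apr 17, 1744 → Apr 17, 1745: 365 days.
Apr 17, 1745 → Apr 17, 1746: 365 days.
Apr 17, 1746 → Apr 17, 1747: 365 days.
Apr 17, 1747 → Apr 17, 1748: 366 days (Feb 29, 1748 is in that span).
Apr 17, 1748 → Apr 17, 1749: 365 days.
Apr 17, 1749 → Apr 17, 1750: 365 days.
Apr 17, 1750 → Apr 17, 1751: 365 days.
Apr 17, 1751 → Apr 17, 1752: 366 days (Feb 29, 1752 is in that span).
Apr 17, 1752 → Apr 17, 1753: 365 days.
Apr 17, 1753 → Apr 17, 1754: 365 days.
Apr 17, 1754 → Apr 17, 1755: 365 days.
Apr 17, 1755 → Apr 17, 1756: 366 days (Feb 29, 1756 is in that span).
Apr 17, 1756 → Apr 17, 1757: 365 days.
Apr 17, 1757 → May 17, 1757: 30 days (April has 30).
May 17, 1757 → Jun 17, 1757: 31 days (May has 31).
Jun 17, 1757 → Jul 17, 1757: 30 days (June has 30).
Jul 17, 1757 → Aug 10, 1757: 24 days.
Total: 7055 days.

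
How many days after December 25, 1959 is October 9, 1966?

2480

Dec 25, 1959 → Dec 25, 1960: 366 days (Feb 29, 1960 is in that span).
Dec 25, 1960 → Dec 25, 1961: 365 days.
Dec 25, 1961 → Dec 25, 1962: 365 days.
Dec 25, 1962 → Dec 25, 1963: 365 days.
Dec 25, 1963 → Dec 25, 1964: 366 days (Feb 29, 1964 is in that span).
Dec 25, 1964 → Dec 25, 1965: 365 days.
Dec 25, 1965 → Jan 25, 1966: 31 days (December has 31).
Jan 25, 1966 → Feb 25, 1966: 31 days (January has 31).
Feb 25, 1966 → Mar 25, 1966: 28 days (February has 28).
Mar 25, 1966 → Apr 25, 1966: 31 days (March has 31).
Apr 25, 1966 → May 25, 1966: 30 days (April has 30).
May 25, 1966 → Jun 25, 1966: 31 days (May has 31).
Jun 25, 1966 → Jul 25, 1966: 30 days (June has 30).
Jul 25, 1966 → Aug 25, 1966: 31 days (July has 31).
Aug 25, 1966 → Sep 25, 1966: 31 days (August has 31).
Sep 25, 1966 → Oct 9, 1966: 14 days.
Total: 2480 days.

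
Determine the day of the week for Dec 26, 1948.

Doomsday rule: the anchor day for the 1900s is Wednesday. For year 48: 48÷12 = 4 r 0, and 0÷4 = 0, so 4+0+0 = 4.
Wednesday + 4 ≡ Sunday — that's 1948's doomsday.
In December the doomsday date is Dec 12.
Dec 26 is 14 days after Dec 12; 14 mod 7 = 0, so Sunday + 0 = Sunday.

Sunday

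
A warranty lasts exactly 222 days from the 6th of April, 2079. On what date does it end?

Apr has 30 days: +25 → May 1, 2079 (197 left).
May has 31 days: +31 → Jun 1, 2079 (166 left).
Jun has 30 days: +30 → Jul 1, 2079 (136 left).
Jul has 31 days: +31 → Aug 1, 2079 (105 left).
Aug has 31 days: +31 → Sep 1, 2079 (74 left).
Sep has 30 days: +30 → Oct 1, 2079 (44 left).
Oct has 31 days: +31 → Nov 1, 2079 (13 left).
+13 → Nov 14, 2079.

November 14, 2079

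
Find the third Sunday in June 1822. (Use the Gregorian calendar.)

June 1, 1822 is a Saturday.
The first Sunday is therefore June 2 (1 days later).
The third Sunday is 2 + 2×7 = June 16.

June 16, 1822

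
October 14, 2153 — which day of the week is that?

Sunday

January 1, 2153 is a Monday.
Jan 1, 2153 → Feb 1, 2153: 31 days (January has 31).
Feb 1, 2153 → Mar 1, 2153: 28 days (February has 28).
Mar 1, 2153 → Apr 1, 2153: 31 days (March has 31).
Apr 1, 2153 → May 1, 2153: 30 days (April has 30).
May 1, 2153 → Jun 1, 2153: 31 days (May has 31).
Jun 1, 2153 → Jul 1, 2153: 30 days (June has 30).
Jul 1, 2153 → Aug 1, 2153: 31 days (July has 31).
Aug 1, 2153 → Sep 1, 2153: 31 days (August has 31).
Sep 1, 2153 → Oct 1, 2153: 30 days (September has 30).
Oct 1, 2153 → Oct 14, 2153: 13 days.
Total: 286 days.
286 mod 7 = 6, so Monday + 6 = Sunday.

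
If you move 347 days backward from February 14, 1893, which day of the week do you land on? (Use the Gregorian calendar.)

First find the weekday of Feb 14, 1893. Doomsday rule: the anchor day for the 1800s is Friday. For year 93: 93÷12 = 7 r 9, and 9÷4 = 2, so 7+9+2 = 18.
Friday + 18 ≡ Tuesday — that's 1893's doomsday.
In February the doomsday date is Feb 28 (1893 is not a leap year).
Feb 14 is 14 days before Feb 28; 14 mod 7 = 0, so Tuesday − 0 = Tuesday.
347 mod 7 = 4, so 347 days before a Tuesday is Tuesday − 4 = Friday.

Friday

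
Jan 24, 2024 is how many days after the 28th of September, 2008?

5596

Sep 28, 2008 → Sep 28, 2009: 365 days.
Sep 28, 2009 → Sep 28, 2010: 365 days.
Sep 28, 2010 → Sep 28, 2011: 365 days.
Sep 28, 2011 → Sep 28, 2012: 366 days (Feb 29, 2012 is in that span).
Sep 28, 2012 → Sep 28, 2013: 365 days.
Sep 28, 2013 → Sep 28, 2014: 365 days.
Sep 28, 2014 → Sep 28, 2015: 365 days.
Sep 28, 2015 → Sep 28, 2016: 366 days (Feb 29, 2016 is in that span).
Sep 28, 2016 → Sep 28, 2017: 365 days.
Sep 28, 2017 → Sep 28, 2018: 365 days.
Sep 28, 2018 → Sep 28, 2019: 365 days.
Sep 28, 2019 → Sep 28, 2020: 366 days (Feb 29, 2020 is in that span).
Sep 28, 2020 → Sep 28, 2021: 365 days.
Sep 28, 2021 → Sep 28, 2022: 365 days.
Sep 28, 2022 → Sep 28, 2023: 365 days.
Sep 28, 2023 → Oct 28, 2023: 30 days (September has 30).
Oct 28, 2023 → Nov 28, 2023: 31 days (October has 31).
Nov 28, 2023 → Dec 28, 2023: 30 days (November has 30).
Dec 28, 2023 → Jan 24, 2024: 27 days.
Total: 5596 days.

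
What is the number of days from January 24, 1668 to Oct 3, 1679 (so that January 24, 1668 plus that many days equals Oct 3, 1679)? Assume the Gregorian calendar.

4270

Jan 24, 1668 → Jan 24, 1669: 366 days (Feb 29, 1668 is in that span).
Jan 24, 1669 → Jan 24, 1670: 365 days.
Jan 24, 1670 → Jan 24, 1671: 365 days.
Jan 24, 1671 → Jan 24, 1672: 365 days.
Jan 24, 1672 → Jan 24, 1673: 366 days (Feb 29, 1672 is in that span).
Jan 24, 1673 → Jan 24, 1674: 365 days.
Jan 24, 1674 → Jan 24, 1675: 365 days.
Jan 24, 1675 → Jan 24, 1676: 365 days.
Jan 24, 1676 → Jan 24, 1677: 366 days (Feb 29, 1676 is in that span).
Jan 24, 1677 → Jan 24, 1678: 365 days.
Jan 24, 1678 → Jan 24, 1679: 365 days.
Jan 24, 1679 → Feb 24, 1679: 31 days (January has 31).
Feb 24, 1679 → Mar 24, 1679: 28 days (February has 28).
Mar 24, 1679 → Apr 24, 1679: 31 days (March has 31).
Apr 24, 1679 → May 24, 1679: 30 days (April has 30).
May 24, 1679 → Jun 24, 1679: 31 days (May has 31).
Jun 24, 1679 → Jul 24, 1679: 30 days (June has 30).
Jul 24, 1679 → Aug 24, 1679: 31 days (July has 31).
Aug 24, 1679 → Sep 24, 1679: 31 days (August has 31).
Sep 24, 1679 → Oct 3, 1679: 9 days.
Total: 4270 days.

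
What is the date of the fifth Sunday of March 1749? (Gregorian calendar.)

March 1, 1749 is a Saturday.
The first Sunday is therefore March 2 (1 days later).
The fifth Sunday is 2 + 4×7 = March 30.

March 30, 1749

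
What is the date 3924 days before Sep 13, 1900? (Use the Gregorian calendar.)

December 15, 1889

−365 (one year) → Sep 13, 1899 (3559 left).
−365 (one year) → Sep 13, 1898 (3194 left).
−365 (one year) → Sep 13, 1897 (2829 left).
−365 (one year) → Sep 13, 1896 (2464 left).
−366 (one year; includes Feb 29, 1896) → Sep 13, 1895 (2098 left).
−365 (one year) → Sep 13, 1894 (1733 left).
−365 (one year) → Sep 13, 1893 (1368 left).
−365 (one year) → Sep 13, 1892 (1003 left).
−366 (one year; includes Feb 29, 1892) → Sep 13, 1891 (637 left).
−365 (one year) → Sep 13, 1890 (272 left).
−13 → Aug 31, 1890 (end of Aug, 31 days; 259 left).
−31 → Jul 31, 1890 (end of Jul, 31 days; 228 left).
−31 → Jun 30, 1890 (end of Jun, 30 days; 197 left).
−30 → May 31, 1890 (end of May, 31 days; 167 left).
−31 → Apr 30, 1890 (end of Apr, 30 days; 136 left).
−30 → Mar 31, 1890 (end of Mar, 31 days; 106 left).
−31 → Feb 28, 1890 (end of Feb, 28 days; 75 left).
−28 → Jan 31, 1890 (end of Jan, 31 days; 47 left).
−31 → Dec 31, 1889 (end of Dec, 31 days; 16 left).
−16 → Dec 15, 1889.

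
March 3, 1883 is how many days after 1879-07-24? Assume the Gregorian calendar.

Jul 24, 1879 → Jul 24, 1880: 366 days (Feb 29, 1880 is in that span).
Jul 24, 1880 → Jul 24, 1881: 365 days.
Jul 24, 1881 → Jul 24, 1882: 365 days.
Jul 24, 1882 → Aug 24, 1882: 31 days (July has 31).
Aug 24, 1882 → Sep 24, 1882: 31 days (August has 31).
Sep 24, 1882 → Oct 24, 1882: 30 days (September has 30).
Oct 24, 1882 → Nov 24, 1882: 31 days (October has 31).
Nov 24, 1882 → Dec 24, 1882: 30 days (November has 30).
Dec 24, 1882 → Jan 24, 1883: 31 days (December has 31).
Jan 24, 1883 → Feb 24, 1883: 31 days (January has 31).
Feb 24, 1883 → Mar 3, 1883: 7 days.
Total: 1318 days.

1318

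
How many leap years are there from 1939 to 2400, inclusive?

Multiples of 4 in [1939,2400]: 116.
Of those, multiples of 100: 5 (not leap unless ÷400).
Multiples of 400: 2.
Leap years = 116 − 5 + 2 = 113.

113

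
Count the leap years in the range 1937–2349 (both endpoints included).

Multiples of 4 in [1937,2349]: 103.
Of those, multiples of 100: 4 (not leap unless ÷400).
Multiples of 400: 1.
Leap years = 103 − 4 + 1 = 100.

100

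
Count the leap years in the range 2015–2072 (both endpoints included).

15

Multiples of 4 in [2015,2072]: 15.
Of those, multiples of 100: 0 (not leap unless ÷400).
Multiples of 400: 0.
Leap years = 15 − 0 + 0 = 15.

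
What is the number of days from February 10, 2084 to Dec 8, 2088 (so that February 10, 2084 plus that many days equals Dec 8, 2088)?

1763

Feb 10, 2084 → Feb 10, 2085: 366 days (Feb 29, 2084 is in that span).
Feb 10, 2085 → Feb 10, 2086: 365 days.
Feb 10, 2086 → Feb 10, 2087: 365 days.
Feb 10, 2087 → Feb 10, 2088: 365 days.
Feb 10, 2088 → Mar 10, 2088: 29 days (February has 29).
Mar 10, 2088 → Apr 10, 2088: 31 days (March has 31).
Apr 10, 2088 → May 10, 2088: 30 days (April has 30).
May 10, 2088 → Jun 10, 2088: 31 days (May has 31).
Jun 10, 2088 → Jul 10, 2088: 30 days (June has 30).
Jul 10, 2088 → Aug 10, 2088: 31 days (July has 31).
Aug 10, 2088 → Sep 10, 2088: 31 days (August has 31).
Sep 10, 2088 → Oct 10, 2088: 30 days (September has 30).
Oct 10, 2088 → Nov 10, 2088: 31 days (October has 31).
Nov 10, 2088 → Dec 8, 2088: 28 days.
Total: 1763 days.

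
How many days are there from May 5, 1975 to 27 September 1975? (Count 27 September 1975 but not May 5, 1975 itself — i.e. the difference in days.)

145

May 5, 1975 → Jun 5, 1975: 31 days (May has 31).
Jun 5, 1975 → Jul 5, 1975: 30 days (June has 30).
Jul 5, 1975 → Aug 5, 1975: 31 days (July has 31).
Aug 5, 1975 → Sep 5, 1975: 31 days (August has 31).
Sep 5, 1975 → Sep 27, 1975: 22 days.
Total: 145 days.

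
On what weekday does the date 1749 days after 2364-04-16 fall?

First find the weekday of Apr 16, 2364. Doomsday rule: the anchor day for the 2300s is Wednesday. For year 64: 64÷12 = 5 r 4, and 4÷4 = 1, so 5+4+1 = 10.
Wednesday + 10 ≡ Saturday — that's 2364's doomsday.
In April the doomsday date is Apr 4.
Apr 16 is 12 days after Apr 4; 12 mod 7 = 5, so Saturday + 5 = Thursday.
1749 mod 7 = 6, so 1749 days after a Thursday is Thursday + 6 = Wednesday.

Wednesday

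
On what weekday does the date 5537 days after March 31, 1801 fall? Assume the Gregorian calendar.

First find the weekday of Mar 31, 1801. Doomsday rule: the anchor day for the 1800s is Friday. For year 01: 1÷12 = 0 r 1, and 1÷4 = 0, so 0+1+0 = 1.
Friday + 1 ≡ Saturday — that's 1801's doomsday.
In March the doomsday date is Mar 14.
Mar 31 is 17 days after Mar 14; 17 mod 7 = 3, so Saturday + 3 = Tuesday.
5537 mod 7 = 0, so 5537 days after a Tuesday is Tuesday + 0 = Tuesday.

Tuesday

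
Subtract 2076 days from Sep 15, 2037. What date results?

−365 (one year) → Sep 15, 2036 (1711 left).
−366 (one year; includes Feb 29, 2036) → Sep 15, 2035 (1345 left).
−365 (one year) → Sep 15, 2034 (980 left).
−365 (one year) → Sep 15, 2033 (615 left).
−365 (one year) → Sep 15, 2032 (250 left).
−15 → Aug 31, 2032 (end of Aug, 31 days; 235 left).
−31 → Jul 31, 2032 (end of Jul, 31 days; 204 left).
−31 → Jun 30, 2032 (end of Jun, 30 days; 173 left).
−30 → May 31, 2032 (end of May, 31 days; 143 left).
−31 → Apr 30, 2032 (end of Apr, 30 days; 112 left).
−30 → Mar 31, 2032 (end of Mar, 31 days; 82 left).
−31 → Feb 29, 2032 (end of Feb, 29 days; 51 left).
−29 → Jan 31, 2032 (end of Jan, 31 days; 22 left).
−22 → Jan 9, 2032.

January 9, 2032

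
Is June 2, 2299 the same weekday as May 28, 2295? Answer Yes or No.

From May 28, 2295 to Jun 2, 2299 is 1466 days.
1466 mod 7 = 3, so they are different weekdays.
(May 28, 2295 is a Tuesday; Jun 2, 2299 is a Friday.)

No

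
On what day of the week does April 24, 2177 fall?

Doomsday rule: the anchor day for the 2100s is Sunday. For year 77: 77÷12 = 6 r 5, and 5÷4 = 1, so 6+5+1 = 12.
Sunday + 12 ≡ Friday — that's 2177's doomsday.
In April the doomsday date is Apr 4.
Apr 24 is 20 days after Apr 4; 20 mod 7 = 6, so Friday + 6 = Thursday.

Thursday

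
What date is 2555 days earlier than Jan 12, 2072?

−365 (one year) → Jan 12, 2071 (2190 left).
−365 (one year) → Jan 12, 2070 (1825 left).
−365 (one year) → Jan 12, 2069 (1460 left).
−366 (one year; includes Feb 29, 2068) → Jan 12, 2068 (1094 left).
−365 (one year) → Jan 12, 2067 (729 left).
−365 (one year) → Jan 12, 2066 (364 left).
−12 → Dec 31, 2065 (end of Dec, 31 days; 352 left).
−31 → Nov 30, 2065 (end of Nov, 30 days; 321 left).
−30 → Oct 31, 2065 (end of Oct, 31 days; 291 left).
−31 → Sep 30, 2065 (end of Sep, 30 days; 260 left).
−30 → Aug 31, 2065 (end of Aug, 31 days; 230 left).
−31 → Jul 31, 2065 (end of Jul, 31 days; 199 left).
−31 → Jun 30, 2065 (end of Jun, 30 days; 168 left).
−30 → May 31, 2065 (end of May, 31 days; 138 left).
−31 → Apr 30, 2065 (end of Apr, 30 days; 107 left).
−30 → Mar 31, 2065 (end of Mar, 31 days; 77 left).
−31 → Feb 28, 2065 (end of Feb, 28 days; 46 left).
−28 → Jan 31, 2065 (end of Jan, 31 days; 18 left).
−18 → Jan 13, 2065.

January 13, 2065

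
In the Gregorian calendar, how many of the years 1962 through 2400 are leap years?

107

Multiples of 4 in [1962,2400]: 110.
Of those, multiples of 100: 5 (not leap unless ÷400).
Multiples of 400: 2.
Leap years = 110 − 5 + 2 = 107.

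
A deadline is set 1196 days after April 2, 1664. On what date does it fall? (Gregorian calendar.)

July 12, 1667

+365 (one year) → Apr 2, 1665 (831 left).
+365 (one year) → Apr 2, 1666 (466 left).
+365 (one year) → Apr 2, 1667 (101 left).
Apr has 30 days: +29 → May 1, 1667 (72 left).
May has 31 days: +31 → Jun 1, 1667 (41 left).
Jun has 30 days: +30 → Jul 1, 1667 (11 left).
+11 → Jul 12, 1667.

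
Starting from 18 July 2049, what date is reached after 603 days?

March 13, 2051

+365 (one year) → Jul 18, 2050 (238 left).
Jul has 31 days: +14 → Aug 1, 2050 (224 left).
Aug has 31 days: +31 → Sep 1, 2050 (193 left).
Sep has 30 days: +30 → Oct 1, 2050 (163 left).
Oct has 31 days: +31 → Nov 1, 2050 (132 left).
Nov has 30 days: +30 → Dec 1, 2050 (102 left).
Dec has 31 days: +31 → Jan 1, 2051 (71 left).
Jan has 31 days: +31 → Feb 1, 2051 (40 left).
Feb has 28 days: +28 → Mar 1, 2051 (12 left).
+12 → Mar 13, 2051.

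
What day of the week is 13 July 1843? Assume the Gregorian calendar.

Doomsday rule: the anchor day for the 1800s is Friday. For year 43: 43÷12 = 3 r 7, and 7÷4 = 1, so 3+7+1 = 11.
Friday + 11 ≡ Tuesday — that's 1843's doomsday.
In July the doomsday date is Jul 11.
Jul 13 is 2 days after Jul 11; 2 mod 7 = 2, so Tuesday + 2 = Thursday.

Thursday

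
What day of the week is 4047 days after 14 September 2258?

Sep 14, 2258 is a Tuesday.
4047 mod 7 = 1, so 4047 days after a Tuesday is Tuesday + 1 = Wednesday.

Wednesday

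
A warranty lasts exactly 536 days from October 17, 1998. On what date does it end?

April 5, 2000

+365 (one year) → Oct 17, 1999 (171 left).
Oct has 31 days: +15 → Nov 1, 1999 (156 left).
Nov has 30 days: +30 → Dec 1, 1999 (126 left).
Dec has 31 days: +31 → Jan 1, 2000 (95 left).
Jan has 31 days: +31 → Feb 1, 2000 (64 left).
Feb has 29 days: +29 → Mar 1, 2000 (35 left).
Mar has 31 days: +31 → Apr 1, 2000 (4 left).
+4 → Apr 5, 2000.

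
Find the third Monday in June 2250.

June 17, 2250

June 1, 2250 is a Saturday.
The first Monday is therefore June 3 (2 days later).
The third Monday is 3 + 2×7 = June 17.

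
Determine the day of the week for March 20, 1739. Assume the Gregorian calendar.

Friday

Doomsday rule: the anchor day for the 1700s is Sunday. For year 39: 39÷12 = 3 r 3, and 3÷4 = 0, so 3+3+0 = 6.
Sunday + 6 ≡ Saturday — that's 1739's doomsday.
In March the doomsday date is Mar 14.
Mar 20 is 6 days after Mar 14; 6 mod 7 = 6, so Saturday + 6 = Friday.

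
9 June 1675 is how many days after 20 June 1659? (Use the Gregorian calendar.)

5833

Jun 20, 1659 → Jun 20, 1660: 366 days (Feb 29, 1660 is in that span).
Jun 20, 1660 → Jun 20, 1661: 365 days.
Jun 20, 1661 → Jun 20, 1662: 365 days.
Jun 20, 1662 → Jun 20, 1663: 365 days.
Jun 20, 1663 → Jun 20, 1664: 366 days (Feb 29, 1664 is in that span).
Jun 20, 1664 → Jun 20, 1665: 365 days.
Jun 20, 1665 → Jun 20, 1666: 365 days.
Jun 20, 1666 → Jun 20, 1667: 365 days.
Jun 20, 1667 → Jun 20, 1668: 366 days (Feb 29, 1668 is in that span).
Jun 20, 1668 → Jun 20, 1669: 365 days.
Jun 20, 1669 → Jun 20, 1670: 365 days.
Jun 20, 1670 → Jun 20, 1671: 365 days.
Jun 20, 1671 → Jun 20, 1672: 366 days (Feb 29, 1672 is in that span).
Jun 20, 1672 → Jun 20, 1673: 365 days.
Jun 20, 1673 → Jun 20, 1674: 365 days.
Jun 20, 1674 → Jul 20, 1674: 30 days (June has 30).
Jul 20, 1674 → Aug 20, 1674: 31 days (July has 31).
Aug 20, 1674 → Sep 20, 1674: 31 days (August has 31).
Sep 20, 1674 → Oct 20, 1674: 30 days (September has 30).
Oct 20, 1674 → Nov 20, 1674: 31 days (October has 31).
Nov 20, 1674 → Dec 20, 1674: 30 days (November has 30).
Dec 20, 1674 → Jan 20, 1675: 31 days (December has 31).
Jan 20, 1675 → Feb 20, 1675: 31 days (January has 31).
Feb 20, 1675 → Mar 20, 1675: 28 days (February has 28).
Mar 20, 1675 → Apr 20, 1675: 31 days (March has 31).
Apr 20, 1675 → May 20, 1675: 30 days (April has 30).
May 20, 1675 → Jun 9, 1675: 20 days.
Total: 5833 days.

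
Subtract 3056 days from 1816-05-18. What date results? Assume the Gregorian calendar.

January 5, 1808

−366 (one year; includes Feb 29, 1816) → May 18, 1815 (2690 left).
−365 (one year) → May 18, 1814 (2325 left).
−365 (one year) → May 18, 1813 (1960 left).
−365 (one year) → May 18, 1812 (1595 left).
−366 (one year; includes Feb 29, 1812) → May 18, 1811 (1229 left).
−365 (one year) → May 18, 1810 (864 left).
−365 (one year) → May 18, 1809 (499 left).
−365 (one year) → May 18, 1808 (134 left).
−18 → Apr 30, 1808 (end of Apr, 30 days; 116 left).
−30 → Mar 31, 1808 (end of Mar, 31 days; 86 left).
−31 → Feb 29, 1808 (end of Feb, 29 days; 55 left).
−29 → Jan 31, 1808 (end of Jan, 31 days; 26 left).
−26 → Jan 5, 1808.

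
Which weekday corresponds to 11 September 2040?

Tuesday

January 1, 2040 is a Sunday.
Jan 1, 2040 → Feb 1, 2040: 31 days (January has 31).
Feb 1, 2040 → Mar 1, 2040: 29 days (February has 29).
Mar 1, 2040 → Apr 1, 2040: 31 days (March has 31).
Apr 1, 2040 → May 1, 2040: 30 days (April has 30).
May 1, 2040 → Jun 1, 2040: 31 days (May has 31).
Jun 1, 2040 → Jul 1, 2040: 30 days (June has 30).
Jul 1, 2040 → Aug 1, 2040: 31 days (July has 31).
Aug 1, 2040 → Sep 1, 2040: 31 days (August has 31).
Sep 1, 2040 → Sep 11, 2040: 10 days.
Total: 254 days.
254 mod 7 = 2, so Sunday + 2 = Tuesday.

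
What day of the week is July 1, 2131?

Doomsday rule: the anchor day for the 2100s is Sunday. For year 31: 31÷12 = 2 r 7, and 7÷4 = 1, so 2+7+1 = 10.
Sunday + 10 ≡ Wednesday — that's 2131's doomsday.
In July the doomsday date is Jul 11.
Jul 1 is 10 days before Jul 11; 10 mod 7 = 3, so Wednesday − 3 = Sunday.

Sunday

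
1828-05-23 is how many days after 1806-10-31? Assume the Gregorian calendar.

Oct 31, 1806 → Oct 31, 1807: 365 days.
Oct 31, 1807 → Oct 31, 1808: 366 days (Feb 29, 1808 is in that span).
Oct 31, 1808 → Oct 31, 1809: 365 days.
Oct 31, 1809 → Oct 31, 1810: 365 days.
Oct 31, 1810 → Oct 31, 1811: 365 days.
Oct 31, 1811 → Oct 31, 1812: 366 days (Feb 29, 1812 is in that span).
Oct 31, 1812 → Oct 31, 1813: 365 days.
Oct 31, 1813 → Oct 31, 1814: 365 days.
Oct 31, 1814 → Oct 31, 1815: 365 days.
Oct 31, 1815 → Oct 31, 1816: 366 days (Feb 29, 1816 is in that span).
Oct 31, 1816 → Oct 31, 1817: 365 days.
Oct 31, 1817 → Oct 31, 1818: 365 days.
Oct 31, 1818 → Oct 31, 1819: 365 days.
Oct 31, 1819 → Oct 31, 1820: 366 days (Feb 29, 1820 is in that span).
Oct 31, 1820 → Oct 31, 1821: 365 days.
Oct 31, 1821 → Oct 31, 1822: 365 days.
Oct 31, 1822 → Oct 31, 1823: 365 days.
Oct 31, 1823 → Oct 31, 1824: 366 days (Feb 29, 1824 is in that span).
Oct 31, 1824 → Oct 31, 1825: 365 days.
Oct 31, 1825 → Oct 31, 1826: 365 days.
Oct 31, 1826 → Oct 31, 1827: 365 days.
Oct 31, 1827 → Nov 30, 1827: 30 days (October has 31).
Nov 30, 1827 → Dec 30, 1827: 30 days (November has 30).
Dec 30, 1827 → Jan 30, 1828: 31 days (December has 31).
Jan 30, 1828 → Feb 29, 1828: 30 days (January has 31).
Feb 29, 1828 → Mar 29, 1828: 29 days (February has 29).
Mar 29, 1828 → Apr 29, 1828: 31 days (March has 31).
Apr 29, 1828 → May 23, 1828: 24 days.
Total: 7875 days.

7875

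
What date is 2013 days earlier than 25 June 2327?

−365 (one year) → Jun 25, 2326 (1648 left).
−365 (one year) → Jun 25, 2325 (1283 left).
−365 (one year) → Jun 25, 2324 (918 left).
−366 (one year; includes Feb 29, 2324) → Jun 25, 2323 (552 left).
−365 (one year) → Jun 25, 2322 (187 left).
−25 → May 31, 2322 (end of May, 31 days; 162 left).
−31 → Apr 30, 2322 (end of Apr, 30 days; 131 left).
−30 → Mar 31, 2322 (end of Mar, 31 days; 101 left).
−31 → Feb 28, 2322 (end of Feb, 28 days; 70 left).
−28 → Jan 31, 2322 (end of Jan, 31 days; 42 left).
−31 → Dec 31, 2321 (end of Dec, 31 days; 11 left).
−11 → Dec 20, 2321.

December 20, 2321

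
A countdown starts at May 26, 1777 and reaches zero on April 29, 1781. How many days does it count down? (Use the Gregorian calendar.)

May 26, 1777 → May 26, 1778: 365 days.
May 26, 1778 → May 26, 1779: 365 days.
May 26, 1779 → May 26, 1780: 366 days (Feb 29, 1780 is in that span).
May 26, 1780 → Jun 26, 1780: 31 days (May has 31).
Jun 26, 1780 → Jul 26, 1780: 30 days (June has 30).
Jul 26, 1780 → Aug 26, 1780: 31 days (July has 31).
Aug 26, 1780 → Sep 26, 1780: 31 days (August has 31).
Sep 26, 1780 → Oct 26, 1780: 30 days (September has 30).
Oct 26, 1780 → Nov 26, 1780: 31 days (October has 31).
Nov 26, 1780 → Dec 26, 1780: 30 days (November has 30).
Dec 26, 1780 → Jan 26, 1781: 31 days (December has 31).
Jan 26, 1781 → Feb 26, 1781: 31 days (January has 31).
Feb 26, 1781 → Mar 26, 1781: 28 days (February has 28).
Mar 26, 1781 → Apr 26, 1781: 31 days (March has 31).
Apr 26, 1781 → Apr 29, 1781: 3 days.
Total: 1434 days.

1434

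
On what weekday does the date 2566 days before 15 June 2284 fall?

Jun 15, 2284 is a Sunday.
2566 mod 7 = 4, so 2566 days before a Sunday is Sunday − 4 = Wednesday.

Wednesday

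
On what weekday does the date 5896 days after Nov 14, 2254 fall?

Nov 14, 2254 is a Tuesday.
5896 mod 7 = 2, so 5896 days after a Tuesday is Tuesday + 2 = Thursday.

Thursday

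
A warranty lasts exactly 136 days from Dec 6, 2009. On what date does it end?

April 21, 2010

Dec has 31 days: +26 → Jan 1, 2010 (110 left).
Jan has 31 days: +31 → Feb 1, 2010 (79 left).
Feb has 28 days: +28 → Mar 1, 2010 (51 left).
Mar has 31 days: +31 → Apr 1, 2010 (20 left).
+20 → Apr 21, 2010.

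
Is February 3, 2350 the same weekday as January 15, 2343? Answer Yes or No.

From Jan 15, 2343 to Feb 3, 2350 is 2576 days.
2576 mod 7 = 0, so they are the same weekday.
(Jan 15, 2343 is a Friday; Feb 3, 2350 is a Friday.)

Yes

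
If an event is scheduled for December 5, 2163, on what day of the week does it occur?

Doomsday rule: the anchor day for the 2100s is Sunday. For year 63: 63÷12 = 5 r 3, and 3÷4 = 0, so 5+3+0 = 8.
Sunday + 8 ≡ Monday — that's 2163's doomsday.
In December the doomsday date is Dec 12.
Dec 5 is 7 days before Dec 12; 7 mod 7 = 0, so Monday − 0 = Monday.

Monday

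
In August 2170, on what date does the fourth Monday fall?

August 1, 2170 is a Wednesday.
The first Monday is therefore August 6 (5 days later).
The fourth Monday is 6 + 3×7 = August 27.

August 27, 2170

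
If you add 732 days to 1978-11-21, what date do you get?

November 22, 1980

+365 (one year) → Nov 21, 1979 (367 left).
Nov has 30 days: +10 → Dec 1, 1979 (357 left).
Dec has 31 days: +31 → Jan 1, 1980 (326 left).
Jan has 31 days: +31 → Feb 1, 1980 (295 left).
Feb has 29 days: +29 → Mar 1, 1980 (266 left).
Mar has 31 days: +31 → Apr 1, 1980 (235 left).
Apr has 30 days: +30 → May 1, 1980 (205 left).
May has 31 days: +31 → Jun 1, 1980 (174 left).
Jun has 30 days: +30 → Jul 1, 1980 (144 left).
Jul has 31 days: +31 → Aug 1, 1980 (113 left).
Aug has 31 days: +31 → Sep 1, 1980 (82 left).
Sep has 30 days: +30 → Oct 1, 1980 (52 left).
Oct has 31 days: +31 → Nov 1, 1980 (21 left).
+21 → Nov 22, 1980.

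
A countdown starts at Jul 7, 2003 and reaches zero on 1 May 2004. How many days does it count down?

Jul 7, 2003 → Aug 7, 2003: 31 days (July has 31).
Aug 7, 2003 → Sep 7, 2003: 31 days (August has 31).
Sep 7, 2003 → Oct 7, 2003: 30 days (September has 30).
Oct 7, 2003 → Nov 7, 2003: 31 days (October has 31).
Nov 7, 2003 → Dec 7, 2003: 30 days (November has 30).
Dec 7, 2003 → Jan 7, 2004: 31 days (December has 31).
Jan 7, 2004 → Feb 7, 2004: 31 days (January has 31).
Feb 7, 2004 → Mar 7, 2004: 29 days (February has 29).
Mar 7, 2004 → Apr 7, 2004: 31 days (March has 31).
Apr 7, 2004 → May 1, 2004: 24 days.
Total: 299 days.

299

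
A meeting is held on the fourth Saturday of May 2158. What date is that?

May 1, 2158 is a Monday.
The first Saturday is therefore May 6 (5 days later).
The fourth Saturday is 6 + 3×7 = May 27.

May 27, 2158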